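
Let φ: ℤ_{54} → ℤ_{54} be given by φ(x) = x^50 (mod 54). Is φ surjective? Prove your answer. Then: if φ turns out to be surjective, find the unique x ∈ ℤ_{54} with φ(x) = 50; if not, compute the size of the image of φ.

20

φ(0) = 0^50 = 0.
φ(6): Repeated squaring mod 54: 6^1 ≡ 6, 6^2 ≡ 6² = 36, 6^4 ≡ 36² = 1296 ≡ 0, 6^8 ≡ 0² = 0, 6^16 ≡ 0² = 0, 6^32 ≡ 0² = 0. Since 50 = 32 + 16 + 2, 6^50 ≡ 0·0·36: 0·0 = 0, then 0·36 = 0. So 6^50 ≡ 0 (mod 54).
So φ(0) = φ(6) = 0 while 0 ≠ 6, therefore φ is not injective.
A non-injective map from the 54-element set ℤ_{54} to itself takes at most 53 distinct values, so it cannot be surjective. Thus φ is not surjective.
Since φ is not surjective, we determine |image(φ)|. Computing x^50 mod 54 for each x (by repeated squaring, reducing mod 54 at every step), the values φ(0), φ(1), …, φ(53) are: 0, 1, 22, 27, 52, 7, 0, 13, 10, 27, 46, 31, 0, 43, 16, 27, 4, 19, 0, 37, 40, 27, 34, 25, 0, 49, 28, 27, 28, 49, 0, 25, 34, 27, 40, 37, 0, 19, 4, 27, 16, 43, 0, 31, 46, 27, 10, 13, 0, 7, 52, 27, 22, 1.
The distinct values are {0, 1, 4, 7, 10, 13, 16, 19, 22, 25, 27, 28, 31, 34, 37, 40, 43, 46, 49, 52}; there are 20 of them.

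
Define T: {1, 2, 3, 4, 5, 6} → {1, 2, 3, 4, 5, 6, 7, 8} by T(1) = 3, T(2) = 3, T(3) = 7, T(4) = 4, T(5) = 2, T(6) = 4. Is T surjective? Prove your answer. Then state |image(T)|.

4

No element maps to 1, so T is not surjective.
The image of T is {2, 3, 4, 7}, which has 4 elements.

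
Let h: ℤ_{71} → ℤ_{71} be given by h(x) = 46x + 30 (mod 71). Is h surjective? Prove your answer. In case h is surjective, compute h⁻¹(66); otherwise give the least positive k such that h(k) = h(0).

Recall: h is surjective if every y in the codomain equals h(x) for some x in the domain.
Since gcd(46, 71) = 1, 46 is invertible modulo 71. Euclid's algorithm: 71 = 1·46 + 25, 46 = 1·25 + 21, 25 = 1·21 + 4, 21 = 5·4 + 1; back-substituting gives 1 = 17·46 − 11·71, so 46⁻¹ ≡ 17 (mod 71).
For any y ∈ ℤ_{71}, x = 17(y − 30) mod 71 satisfies h(x) = 46·17(y − 30) + 30 ≡ y (since 46·17 ≡ 1 mod 71). So every y has a preimage.
Hence h is surjective.
Since h is surjective, we compute h⁻¹(66): solve 46x + 30 ≡ 66 (mod 71), i.e. 46x ≡ 36 (mod 71).
Multiplying by 46⁻¹ = 17 gives x ≡ 17·36 = 612 = 8·71 + 44 ≡ 44 (mod 71).
Check: h(44) = 46·44 + 30 = 2054 = 28·71 + 66 ≡ 66 (mod 71).

44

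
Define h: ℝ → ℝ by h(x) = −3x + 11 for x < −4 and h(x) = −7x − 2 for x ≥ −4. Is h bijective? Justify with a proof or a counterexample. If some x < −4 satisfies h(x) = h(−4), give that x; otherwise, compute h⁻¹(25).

Both pieces are strictly decreasing (slopes −3 and −7), so each is injective on its own interval.
The left piece maps (−∞, −4) onto (23, ∞); the right piece maps [−4, ∞) onto (−∞, 26].
These images overlap. In particular h(−4) = 26 (right piece), and solving −3x + 11 = 26 on the left piece gives x = −5 < −4.
So h(−5) = h(−4) with −5 ≠ −4, and h is not injective, hence not bijective. This x = −5 is the requested value below −4.

-5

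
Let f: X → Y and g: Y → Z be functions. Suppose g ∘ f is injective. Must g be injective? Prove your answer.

No. Take X = {0}, Y = {0, 1, 2, 3}, Z = {0, 1, 2, 3}, f(a) = a for each a ∈ X, and g(b) = 2 if b ∈ {2, 3} else g(b) = b.
Then g ∘ f = f is injective (X ⊂ Y and f is the inclusion), but g(2) = g(3) = 2 with 2 ≠ 3, so g is not injective.

not injective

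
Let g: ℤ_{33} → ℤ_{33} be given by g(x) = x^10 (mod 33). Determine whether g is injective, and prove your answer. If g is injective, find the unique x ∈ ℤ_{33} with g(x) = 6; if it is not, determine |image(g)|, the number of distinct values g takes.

4

g(1) = 1^10 = 1.
g(2): Repeated squaring mod 33: 2^1 ≡ 2, 2^2 ≡ 2² = 4, 2^4 ≡ 4² = 16, 2^8 ≡ 16² = 256 ≡ 25. Since 10 = 8 + 2, 2^10 ≡ 25·4: 25·4 = 100 ≡ 1. So 2^10 ≡ 1 (mod 33).
So g(1) = g(2) = 1 while 1 ≠ 2, so g is not injective.
Since g is not injective, we determine |image(g)|. Computing x^10 mod 33 for each x (by repeated squaring, reducing mod 33 at every step), the values g(0), g(1), …, g(32) are: 0, 1, 1, 12, 1, 1, 12, 1, 1, 12, 1, 22, 12, 1, 1, 12, 1, 1, 12, 1, 1, 12, 22, 1, 12, 1, 1, 12, 1, 1, 12, 1, 1.
The distinct values are {0, 1, 12, 22}; there are 4 of them.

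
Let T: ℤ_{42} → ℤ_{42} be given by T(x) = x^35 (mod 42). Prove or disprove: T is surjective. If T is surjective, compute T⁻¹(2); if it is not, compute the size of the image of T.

32

Computing x^35 mod 42 for each x (by repeated squaring, reducing mod 42 at every step), the values T(0), T(1), …, T(41) are: 0, 1, 32, 33, 16, 17, 6, 7, 8, 39, 40, 23, 24, 13, 14, 15, 4, 5, 30, 31, 20, 21, 22, 11, 12, 37, 38, 27, 28, 29, 18, 19, 2, 3, 34, 35, 36, 25, 26, 9, 10, 41.
Every element of ℤ_{42} appears exactly once in this list, so T is a bijection, and in particular surjective.
Since T is surjective, we read off the preimage of 2 from the same table: T(32) = 2, so T⁻¹(2) = 32.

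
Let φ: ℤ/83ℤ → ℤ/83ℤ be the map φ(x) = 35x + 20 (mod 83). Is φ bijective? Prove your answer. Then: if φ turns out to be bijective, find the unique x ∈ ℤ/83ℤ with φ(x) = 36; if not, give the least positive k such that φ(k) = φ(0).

If φ(x_1) = φ(x_2), then 35x_1 ≡ 35x_2 (mod 83). Because gcd(35, 83) = 1, we may cancel 35 to get x_1 ≡ x_2 (mod 83).
We now compute 35⁻¹ mod 83 explicitly. Euclid's algorithm: 83 = 2·35 + 13, 35 = 2·13 + 9, 13 = 1·9 + 4, 9 = 2·4 + 1; back-substituting gives 1 = 19·35 − 8·83, so 35⁻¹ ≡ 19 (mod 83).
Then y ↦ 19(y − 20) is a two-sided inverse to φ, so every y ∈ ℤ/83ℤ has a preimage.
So φ is bijective.
Since φ is bijective, we find φ⁻¹(36): we need 35x ≡ 36 − 20 ≡ 16 (mod 83). Using 35⁻¹ = 19: x ≡ 19·16 = 304 = 3·83 + 55, so x = 55.
Check: φ(55) = 35·55 + 20 = 1945 = 23·83 + 36 ≡ 36 (mod 83).

55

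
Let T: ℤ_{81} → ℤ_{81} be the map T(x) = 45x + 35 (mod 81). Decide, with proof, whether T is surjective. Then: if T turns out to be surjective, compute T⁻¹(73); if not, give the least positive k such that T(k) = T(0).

9

Recall: surjectivity means every element of the codomain has a preimage under T.
Since gcd(45, 81) = 9, we have 45x ≡ 0 (mod 9) for all x, so T(x) ≡ 8 (mod 9).
But 0 ≢ 8 (mod 9), so 0 ∈ ℤ_{81} has no preimage. Therefore T is not surjective.
Since T is not surjective, we find the least positive k with T(k) = T(0): this means 45k ≡ 0 (mod 81), i.e. 81 ∣ 45k. Since gcd(45, 81) = 9, dividing through by 9 this holds exactly when 9 ∣ 5k, and as gcd(5, 9) = 1, exactly when 9 ∣ k.
The smallest positive such k is 9.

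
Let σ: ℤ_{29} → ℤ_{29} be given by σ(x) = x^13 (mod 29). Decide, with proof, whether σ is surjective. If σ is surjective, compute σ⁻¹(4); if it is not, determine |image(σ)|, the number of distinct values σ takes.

Since 29 is prime, the nonzero elements of ℤ_{29} form a cyclic group of order 28.
As gcd(13, 28) = 1, raising to the 13th power is a bijection on this group: if a^13 ≡ b^13 then (ab^{−1})^13 = 1, and the only element of order dividing gcd(13, 28) = 1 is 1, so a = b.
With σ(0) = 0 this makes σ injective on all of ℤ_{29}, hence bijective (finite equal-size domain and codomain). In particular σ is surjective.
Since σ is surjective, we find the preimage of 4. The inverse of x ↦ x^13 on (ℤ_{29})^× is x ↦ x^13, because 13·13 = 169 = 6·28 + 1 ≡ 1 (mod 28) and x^{28} = 1 for x ≠ 0 (Fermat). So σ⁻¹(4) = 4^13 mod 29.
Repeated squaring mod 29: 4^1 ≡ 4, 4^2 ≡ 4² = 16, 4^4 ≡ 16² = 256 ≡ 24, 4^8 ≡ 24² = 576 ≡ 25. Since 13 = 8 + 4 + 1, 4^13 ≡ 25·24·4: 25·24 = 600 ≡ 20, then 20·4 = 80 ≡ 22. So 4^13 ≡ 22 (mod 29).
Hence σ⁻¹(4) = 22.

22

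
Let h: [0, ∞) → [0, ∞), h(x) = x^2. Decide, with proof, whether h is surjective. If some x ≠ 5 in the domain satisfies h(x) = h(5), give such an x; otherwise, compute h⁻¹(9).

3

For any y ∈ [0, ∞), x = y^{1/2} ∈ [0, ∞) gives h(x) = y, so h is surjective.
Since x ↦ x^2 is strictly increasing on [0, ∞), it is injective there, so no x ≠ 5 in the domain has h(x) = h(5). We therefore compute h⁻¹(9) = 9^{1/2} = 3 (indeed 3^2 = 9).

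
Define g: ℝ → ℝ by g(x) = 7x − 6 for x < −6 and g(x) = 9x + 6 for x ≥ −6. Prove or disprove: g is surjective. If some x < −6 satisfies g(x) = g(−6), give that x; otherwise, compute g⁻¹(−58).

-52/7

Both pieces are strictly increasing (slopes 7 and 9), so each is injective on its own interval.
The left piece maps (−∞, −6) onto (−∞, −48); the right piece maps [−6, ∞) onto [−48, ∞).
These images together cover ℝ, so g is surjective.
Because the two images are disjoint, no x < −6 has g(x) = g(−6), so we compute g⁻¹(−58): −58 lies in (−∞, −48), so solve 7x − 6 = −58: x = (−58 + 6)/7 = −52/7.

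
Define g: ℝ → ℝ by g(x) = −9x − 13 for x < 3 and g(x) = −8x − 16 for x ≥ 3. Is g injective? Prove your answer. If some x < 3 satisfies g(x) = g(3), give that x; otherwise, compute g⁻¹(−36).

23/9

Both pieces are strictly decreasing (slopes −9 and −8), so each is injective on its own interval.
The left piece maps (−∞, 3) onto (−40, ∞); the right piece maps [3, ∞) onto (−∞, −40].
These images are disjoint, so no value is attained by both pieces. Hence g is injective.
Because the two images are disjoint, no x < 3 has g(x) = g(3), so we compute g⁻¹(−36): −36 lies in (−40, ∞), so solve −9x − 13 = −36: x = (−36 + 13)/(−9) = 23/9.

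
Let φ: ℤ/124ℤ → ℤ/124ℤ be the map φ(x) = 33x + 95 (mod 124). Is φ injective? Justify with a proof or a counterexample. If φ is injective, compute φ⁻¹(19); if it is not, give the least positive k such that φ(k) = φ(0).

If φ(u) = φ(v), then 33u ≡ 33v (mod 124). Because gcd(33, 124) = 1, we may cancel 33 to get u ≡ v (mod 124).
Hence φ is injective.
We now compute 33⁻¹ mod 124 explicitly. Euclid's algorithm: 124 = 3·33 + 25, 33 = 1·25 + 8, 25 = 3·8 + 1; back-substituting gives 1 = 109·33 − 29·124, so 33⁻¹ ≡ 109 (mod 124).
Since φ is injective, we compute φ⁻¹(19): solve 33x + 95 ≡ 19 (mod 124), i.e. 33x ≡ 48 (mod 124).
Multiplying by 33⁻¹ = 109 gives x ≡ 109·48 = 5232 = 42·124 + 24 ≡ 24 (mod 124).
Check: φ(24) = 33·24 + 95 = 887 = 7·124 + 19 ≡ 19 (mod 124).

24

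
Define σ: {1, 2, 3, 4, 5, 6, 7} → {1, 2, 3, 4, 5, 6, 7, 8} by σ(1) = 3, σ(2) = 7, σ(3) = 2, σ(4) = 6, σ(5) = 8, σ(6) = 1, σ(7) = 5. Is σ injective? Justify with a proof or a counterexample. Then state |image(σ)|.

The values σ(1), …, σ(7) are 3, 7, 2, 6, 8, 1, 5 — all distinct.
So σ(s) = σ(t) only when s = t, and σ is injective.
The image of σ is {1, 2, 3, 5, 6, 7, 8}, which has 7 elements.

7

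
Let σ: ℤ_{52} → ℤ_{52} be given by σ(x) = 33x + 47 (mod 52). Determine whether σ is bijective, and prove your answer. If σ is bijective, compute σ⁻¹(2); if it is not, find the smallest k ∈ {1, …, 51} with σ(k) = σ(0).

27

Recall: σ is injective if σ(s) = σ(t) implies s = t.
Suppose σ(s) = σ(t) in ℤ_{52}. Then 33s + 47 ≡ 33t + 47 (mod 52), so 33(s − t) ≡ 0 (mod 52).
Since gcd(33, 52) = 1, 33 is invertible modulo 52, hence s − t ≡ 0 (mod 52), i.e. s = t.
We now compute 33⁻¹ mod 52 explicitly. Euclid's algorithm: 52 = 1·33 + 19, 33 = 1·19 + 14, 19 = 1·14 + 5, 14 = 2·5 + 4, 5 = 1·4 + 1; back-substituting gives 1 = 41·33 − 26·52, so 33⁻¹ ≡ 41 (mod 52).
Then y ↦ 41(y − 47) is a two-sided inverse to σ, so every y ∈ ℤ_{52} has a preimage.
So σ is bijective.
Since σ is bijective, we find σ⁻¹(2): we need 33x ≡ 2 − 47 ≡ 7 (mod 52). Using 33⁻¹ = 41: x ≡ 41·7 = 287 = 5·52 + 27, so x = 27.
Check: σ(27) = 33·27 + 47 = 938 = 18·52 + 2 ≡ 2 (mod 52).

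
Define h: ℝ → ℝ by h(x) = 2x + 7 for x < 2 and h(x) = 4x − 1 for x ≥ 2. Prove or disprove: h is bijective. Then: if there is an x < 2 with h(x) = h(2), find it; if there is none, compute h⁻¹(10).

Both pieces are strictly increasing (slopes 2 and 4), so each is injective on its own interval.
The left piece maps (−∞, 2) onto (−∞, 11); the right piece maps [2, ∞) onto [7, ∞).
These images overlap. In particular h(2) = 7 (right piece), and solving 2x + 7 = 7 on the left piece gives x = 0 < 2.
So h(0) = h(2) with 0 ≠ 2, and h is not injective, hence not bijective. This x = 0 is the requested value below 2.

0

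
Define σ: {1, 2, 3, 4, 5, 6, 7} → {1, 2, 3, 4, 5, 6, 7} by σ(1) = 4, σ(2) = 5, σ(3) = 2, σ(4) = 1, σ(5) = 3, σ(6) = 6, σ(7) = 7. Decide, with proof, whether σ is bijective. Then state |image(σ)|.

The values 4, 5, 2, 1, 3, 6, 7 are a permutation of {1, 2, 3, 4, 5, 6, 7}: each element appears exactly once.
So σ is injective and surjective, hence bijective.
The image of σ is {1, 2, 3, 4, 5, 6, 7}, which has 7 elements.

7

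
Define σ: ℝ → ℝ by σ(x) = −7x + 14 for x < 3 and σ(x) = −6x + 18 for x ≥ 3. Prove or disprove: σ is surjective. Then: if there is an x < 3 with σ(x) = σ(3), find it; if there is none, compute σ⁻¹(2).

Both pieces are strictly decreasing (slopes −7 and −6), so each is injective on its own interval.
The left piece maps (−∞, 3) onto (−7, ∞); the right piece maps [3, ∞) onto (−∞, 0].
The union (−7, ∞) ∪ (−∞, 0] covers ℝ, so σ is surjective.
For the follow-up: the images overlap, so an x < 3 with σ(x) = σ(3) exists. σ(3) = 0; solving −7x + 14 = 0 for x < 3 gives x = (0 − 14)/(−7) = 2.

2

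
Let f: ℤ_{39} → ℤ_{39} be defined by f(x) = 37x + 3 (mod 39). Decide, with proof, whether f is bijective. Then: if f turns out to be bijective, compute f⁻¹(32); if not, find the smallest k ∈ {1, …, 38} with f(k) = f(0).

Suppose f(x_1) = f(x_2) in ℤ_{39}. Then 37x_1 + 3 ≡ 37x_2 + 3 (mod 39), thus 37(x_1 − x_2) ≡ 0 (mod 39).
Since gcd(37, 39) = 1, 37 is invertible modulo 39, hence x_1 − x_2 ≡ 0 (mod 39), i.e. x_1 = x_2.
We now compute 37⁻¹ mod 39 explicitly. Euclid's algorithm: 39 = 1·37 + 2, 37 = 18·2 + 1; back-substituting gives 1 = 19·37 − 18·39, so 37⁻¹ ≡ 19 (mod 39).
Then y ↦ 19(y − 3) is a two-sided inverse to f, so every y ∈ ℤ_{39} has a preimage.
Therefore f is bijective.
Since f is bijective, we find f⁻¹(32): we need 37x ≡ 32 − 3 ≡ 29 (mod 39). Using 37⁻¹ = 19: x ≡ 19·29 = 551 = 14·39 + 5, so x = 5.
Check: f(5) = 37·5 + 3 = 188 = 4·39 + 32 ≡ 32 (mod 39).

5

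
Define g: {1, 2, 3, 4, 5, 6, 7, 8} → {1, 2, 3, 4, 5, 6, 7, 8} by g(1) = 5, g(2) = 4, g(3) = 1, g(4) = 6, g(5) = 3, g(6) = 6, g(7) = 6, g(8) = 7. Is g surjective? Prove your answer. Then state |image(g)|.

6

No element maps to 2, so g is not surjective.
The image of g is {1, 3, 4, 5, 6, 7}, which has 6 elements.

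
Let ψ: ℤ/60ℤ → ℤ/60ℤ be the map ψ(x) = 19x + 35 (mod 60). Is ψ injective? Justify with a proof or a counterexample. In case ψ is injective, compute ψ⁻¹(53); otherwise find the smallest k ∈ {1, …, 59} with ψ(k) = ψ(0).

42

Recall that injectivity means: for all s, t in the domain, ψ(s) = ψ(t) implies s = t.
Suppose ψ(s) = ψ(t) in ℤ/60ℤ. Then 19s + 35 ≡ 19t + 35 (mod 60), therefore 19(s − t) ≡ 0 (mod 60).
Since gcd(19, 60) = 1, 19 is invertible modulo 60, thus s − t ≡ 0 (mod 60), i.e. s = t.
So ψ is injective.
We now compute 19⁻¹ mod 60 explicitly. Euclid's algorithm: 60 = 3·19 + 3, 19 = 6·3 + 1; back-substituting gives 1 = 19·19 − 6·60, so 19⁻¹ ≡ 19 (mod 60).
Since ψ is injective, we compute ψ⁻¹(53): solve 19x + 35 ≡ 53 (mod 60), i.e. 19x ≡ 18 (mod 60).
Multiplying by 19⁻¹ = 19 gives x ≡ 19·18 = 342 = 5·60 + 42 ≡ 42 (mod 60).
Check: ψ(42) = 19·42 + 35 = 833 = 13·60 + 53 ≡ 53 (mod 60).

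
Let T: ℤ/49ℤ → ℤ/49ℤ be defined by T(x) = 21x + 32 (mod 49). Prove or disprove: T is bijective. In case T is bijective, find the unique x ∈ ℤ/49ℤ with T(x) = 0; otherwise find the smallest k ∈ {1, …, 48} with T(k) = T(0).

7

We have gcd(21, 49) = 7 > 1. Taking u = 0 and v = 7: T(0) = 32 and T(7) = 21·7 + 32 = 179 ≡ 32 (mod 49).
So T(0) = T(7) while 0 ≠ 7, so T is not injective, hence not bijective.
Since T is not bijective, we find the least positive k with T(k) = T(0): this means 21k ≡ 0 (mod 49), i.e. 49 ∣ 21k. Since gcd(21, 49) = 7, dividing through by 7 this holds exactly when 7 ∣ 3k, and as gcd(3, 7) = 1, exactly when 7 ∣ k.
The smallest positive such k is 7.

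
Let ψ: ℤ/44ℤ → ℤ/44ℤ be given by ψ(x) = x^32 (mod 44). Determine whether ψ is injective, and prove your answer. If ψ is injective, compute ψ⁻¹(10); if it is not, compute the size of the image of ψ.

ψ(10): Repeated squaring mod 44: 10^1 ≡ 10, 10^2 ≡ 10² = 100 ≡ 12, 10^4 ≡ 12² = 144 ≡ 12, 10^8 ≡ 12² = 144 ≡ 12, 10^16 ≡ 12² = 144 ≡ 12, 10^32 ≡ 12² = 144 ≡ 12. So 10^32 ≡ 12 (mod 44).
ψ(12): Repeated squaring mod 44: 12^1 ≡ 12, 12^2 ≡ 12² = 144 ≡ 12, 12^4 ≡ 12² = 144 ≡ 12, 12^8 ≡ 12² = 144 ≡ 12, 12^16 ≡ 12² = 144 ≡ 12, 12^32 ≡ 12² = 144 ≡ 12. So 12^32 ≡ 12 (mod 44).
So ψ(10) = ψ(12) = 12 while 10 ≠ 12, hence ψ is not injective.
Since ψ is not injective, we determine |image(ψ)|. Computing x^32 mod 44 for each x (by repeated squaring, reducing mod 44 at every step), the values ψ(0), ψ(1), …, ψ(43) are: 0, 1, 4, 9, 16, 25, 36, 5, 20, 37, 12, 33, 12, 37, 20, 5, 36, 25, 16, 9, 4, 1, 0, 1, 4, 9, 16, 25, 36, 5, 20, 37, 12, 33, 12, 37, 20, 5, 36, 25, 16, 9, 4, 1.
The distinct values are {0, 1, 4, 5, 9, 12, 16, 20, 25, 33, 36, 37}; there are 12 of them.

12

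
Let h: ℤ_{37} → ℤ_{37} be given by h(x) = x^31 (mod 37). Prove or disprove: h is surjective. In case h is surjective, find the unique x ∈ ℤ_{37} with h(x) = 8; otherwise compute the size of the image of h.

Since 37 is prime, the nonzero elements of ℤ_{37} form a cyclic group of order 36.
As gcd(31, 36) = 1, raising to the 31st power is a bijection on this group: if a^31 ≡ b^31 then (ab^{−1})^31 = 1, and the only element of order dividing gcd(31, 36) = 1 is 1, so a = b.
With h(0) = 0 this makes h injective on all of ℤ_{37}, hence bijective (finite equal-size domain and codomain). In particular h is surjective.
Since h is surjective, we find the preimage of 8. The inverse of x ↦ x^31 on (ℤ_{37})^× is x ↦ x^7, because 31·7 = 217 = 6·36 + 1 ≡ 1 (mod 36) and x^{36} = 1 for x ≠ 0 (Fermat). So h⁻¹(8) = 8^7 mod 37.
Repeated squaring mod 37: 8^1 ≡ 8, 8^2 ≡ 8² = 64 ≡ 27, 8^4 ≡ 27² = 729 ≡ 26. Since 7 = 4 + 2 + 1, 8^7 ≡ 26·27·8: 26·27 = 702 ≡ 36, then 36·8 = 288 ≡ 29. So 8^7 ≡ 29 (mod 37).
Hence h⁻¹(8) = 29.

29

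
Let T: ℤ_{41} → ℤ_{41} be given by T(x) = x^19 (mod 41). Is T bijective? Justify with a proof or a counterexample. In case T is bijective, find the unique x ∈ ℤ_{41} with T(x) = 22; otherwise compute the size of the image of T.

13

Since 41 is prime, the nonzero elements of ℤ_{41} form a cyclic group of order 40.
As gcd(19, 40) = 1, raising to the 19th power is a bijection on this group: if u^19 ≡ v^19 then (uv^{−1})^19 = 1, and the only element of order dividing gcd(19, 40) = 1 is 1, so u = v.
With T(0) = 0 this makes T injective on all of ℤ_{41}, hence bijective (finite equal-size domain and codomain). In particular T is bijective.
Since T is bijective, we find the preimage of 22. The inverse of x ↦ x^19 on (ℤ_{41})^× is x ↦ x^19, because 19·19 = 361 = 9·40 + 1 ≡ 1 (mod 40) and x^{40} = 1 for x ≠ 0 (Fermat). So T⁻¹(22) = 22^19 mod 41.
Repeated squaring mod 41: 22^1 ≡ 22, 22^2 ≡ 22² = 484 ≡ 33, 22^4 ≡ 33² = 1089 ≡ 23, 22^8 ≡ 23² = 529 ≡ 37, 22^16 ≡ 37² = 1369 ≡ 16. Since 19 = 16 + 2 + 1, 22^19 ≡ 16·33·22: 16·33 = 528 ≡ 36, then 36·22 = 792 ≡ 13. So 22^19 ≡ 13 (mod 41).
Hence T⁻¹(22) = 13.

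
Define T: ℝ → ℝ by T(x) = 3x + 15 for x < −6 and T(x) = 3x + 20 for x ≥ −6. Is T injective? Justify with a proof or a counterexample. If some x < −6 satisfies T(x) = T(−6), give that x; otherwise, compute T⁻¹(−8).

Both pieces are strictly increasing (slopes 3 and 3), so each is injective on its own interval.
The left piece maps (−∞, −6) onto (−∞, −3); the right piece maps [−6, ∞) onto [2, ∞).
These images are disjoint, so no value is attained by both pieces. Hence T is injective.
Because the two images are disjoint, no x < −6 has T(x) = T(−6), so we compute T⁻¹(−8): −8 lies in (−∞, −3), so solve 3x + 15 = −8: x = (−8 − 15)/3 = −23/3.

-23/3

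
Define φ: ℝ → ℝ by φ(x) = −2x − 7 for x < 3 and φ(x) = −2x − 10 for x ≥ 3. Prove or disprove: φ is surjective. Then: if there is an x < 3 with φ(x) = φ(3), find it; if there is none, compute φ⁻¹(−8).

1/2

Both pieces are strictly decreasing (slopes −2 and −2), so each is injective on its own interval.
The left piece maps (−∞, 3) onto (−13, ∞); the right piece maps [3, ∞) onto (−∞, −16].
The union (−13, ∞) ∪ (−∞, −16] omits the interval between −13 and −16; in particular −13 has no preimage. So φ is not surjective.
Because the two images are disjoint, no x < 3 has φ(x) = φ(3), so we compute φ⁻¹(−8): −8 lies in (−13, ∞), so solve −2x − 7 = −8: x = (−8 + 7)/(−2) = 1/2.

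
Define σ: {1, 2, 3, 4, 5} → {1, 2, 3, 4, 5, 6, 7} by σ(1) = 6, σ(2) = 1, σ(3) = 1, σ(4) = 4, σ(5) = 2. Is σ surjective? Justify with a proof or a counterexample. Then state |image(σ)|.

4

No element maps to 3, so σ is not surjective.
The image of σ is {1, 2, 4, 6}, which has 4 elements.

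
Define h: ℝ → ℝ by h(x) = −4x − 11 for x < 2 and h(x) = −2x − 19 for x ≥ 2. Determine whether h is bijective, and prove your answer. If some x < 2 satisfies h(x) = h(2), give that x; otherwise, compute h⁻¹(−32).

Both pieces are strictly decreasing (slopes −4 and −2), so each is injective on its own interval.
The left piece maps (−∞, 2) onto (−19, ∞); the right piece maps [2, ∞) onto (−∞, −23].
The images leave a gap (−19 has no preimage), so h is not surjective, hence not bijective.
Because the two images are disjoint, no x < 2 has h(x) = h(2), so we compute h⁻¹(−32): −32 lies in (−∞, −23], so solve −2x − 19 = −32: x = (−32 + 19)/(−2) = 13/2.

13/2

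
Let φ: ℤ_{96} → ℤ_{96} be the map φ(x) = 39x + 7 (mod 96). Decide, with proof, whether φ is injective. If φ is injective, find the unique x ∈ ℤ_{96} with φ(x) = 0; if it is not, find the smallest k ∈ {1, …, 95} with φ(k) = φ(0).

Recall that φ is injective if φ(a) = φ(b) implies a = b.
We have gcd(39, 96) = 3 > 1. Taking a = 0 and b = 32: φ(0) = 7 and φ(32) = 39·32 + 7 = 1255 ≡ 7 (mod 96).
So φ(0) = φ(32) while 0 ≠ 32, therefore φ is not injective.
Since φ is not injective, we find the least positive k with φ(k) = φ(0): this means 39k ≡ 0 (mod 96), i.e. 96 ∣ 39k. Since gcd(39, 96) = 3, dividing through by 3 this holds exactly when 32 ∣ 13k, and as gcd(13, 32) = 1, exactly when 32 ∣ k.
The smallest positive such k is 32.

32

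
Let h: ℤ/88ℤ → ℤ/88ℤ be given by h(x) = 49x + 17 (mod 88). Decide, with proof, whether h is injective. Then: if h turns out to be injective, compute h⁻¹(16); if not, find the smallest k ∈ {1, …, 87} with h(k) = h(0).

79

Suppose h(x_1) = h(x_2) in ℤ/88ℤ. Then 49x_1 + 17 ≡ 49x_2 + 17 (mod 88), thus 49(x_1 − x_2) ≡ 0 (mod 88).
Since gcd(49, 88) = 1, 49 is invertible modulo 88, so x_1 − x_2 ≡ 0 (mod 88), i.e. x_1 = x_2.
Thus h is injective.
We now compute 49⁻¹ mod 88 explicitly. Euclid's algorithm: 88 = 1·49 + 39, 49 = 1·39 + 10, 39 = 3·10 + 9, 10 = 1·9 + 1; back-substituting gives 1 = 9·49 − 5·88, so 49⁻¹ ≡ 9 (mod 88).
Since h is injective, we find h⁻¹(16): we need 49x ≡ 16 − 17 ≡ 87 (mod 88). Using 49⁻¹ = 9: x ≡ 9·87 = 783 = 8·88 + 79, so x = 79.
Check: h(79) = 49·79 + 17 = 3888 = 44·88 + 16 ≡ 16 (mod 88).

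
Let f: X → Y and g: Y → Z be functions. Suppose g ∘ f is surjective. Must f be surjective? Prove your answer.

No. Take X = {1, 2}, Y = {1, 2, 3, 4}, Z = {1}, f(a) = 1 for every a ∈ X, and g(b) = 1 for every b ∈ Y.
Then g ∘ f is surjective onto {1}, but 4 ∈ Y has no preimage under f, so f is not surjective.

not surjective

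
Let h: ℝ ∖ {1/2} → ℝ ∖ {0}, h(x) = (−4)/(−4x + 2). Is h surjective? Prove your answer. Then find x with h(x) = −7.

For any y ≠ 0, solving y(−4x + 2) = −4 for x gives a well-defined x ≠ 1/2. So h is surjective.
Solving h(x) = −7: cross-multiplying gives −4 = −7(−4x + 2), which rearranges to −28x = −10, so x = 5/14.

5/14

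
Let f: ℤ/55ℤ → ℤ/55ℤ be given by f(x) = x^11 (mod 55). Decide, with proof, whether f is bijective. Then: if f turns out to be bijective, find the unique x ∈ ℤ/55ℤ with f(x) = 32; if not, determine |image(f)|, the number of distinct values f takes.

43

Computing x^11 mod 55 for each x (by repeated squaring, reducing mod 55 at every step), the values f(0), f(1), …, f(54) are: 0, 1, 13, 47, 4, 5, 6, 18, 52, 9, 10, 11, 23, 2, 14, 15, 16, 28, 7, 19, 20, 21, 33, 12, 24, 25, 26, 38, 17, 29, 30, 31, 43, 22, 34, 35, 36, 48, 27, 39, 40, 41, 53, 32, 44, 45, 46, 3, 37, 49, 50, 51, 8, 42, 54.
Every element of ℤ/55ℤ appears exactly once in this list, so f is a bijection, and in particular bijective.
Since f is bijective, we read off the preimage of 32 from the same table: f(43) = 32, so f⁻¹(32) = 43.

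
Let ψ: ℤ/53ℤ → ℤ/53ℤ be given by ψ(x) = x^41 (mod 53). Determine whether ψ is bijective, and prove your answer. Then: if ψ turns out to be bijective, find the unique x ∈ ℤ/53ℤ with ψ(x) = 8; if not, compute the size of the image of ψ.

5

Since 53 is prime, the nonzero elements of ℤ/53ℤ form a cyclic group of order 52.
As gcd(41, 52) = 1, raising to the 41st power is a bijection on this group: if x_1^41 ≡ x_2^41 then (x_1x_2^{−1})^41 = 1, and the only element of order dividing gcd(41, 52) = 1 is 1, so x_1 = x_2.
With ψ(0) = 0 this makes ψ injective on all of ℤ/53ℤ, hence bijective (finite equal-size domain and codomain). In particular ψ is bijective.
Since ψ is bijective, we find the preimage of 8. The inverse of x ↦ x^41 on (ℤ/53ℤ)^× is x ↦ x^33, because 41·33 = 1353 = 26·52 + 1 ≡ 1 (mod 52) and x^{52} = 1 for x ≠ 0 (Fermat). So ψ⁻¹(8) = 8^33 mod 53.
Repeated squaring mod 53: 8^1 ≡ 8, 8^2 ≡ 8² = 64 ≡ 11, 8^4 ≡ 11² = 121 ≡ 15, 8^8 ≡ 15² = 225 ≡ 13, 8^16 ≡ 13² = 169 ≡ 10, 8^32 ≡ 10² = 100 ≡ 47. Since 33 = 32 + 1, 8^33 ≡ 47·8: 47·8 = 376 ≡ 5. So 8^33 ≡ 5 (mod 53).
Hence ψ⁻¹(8) = 5.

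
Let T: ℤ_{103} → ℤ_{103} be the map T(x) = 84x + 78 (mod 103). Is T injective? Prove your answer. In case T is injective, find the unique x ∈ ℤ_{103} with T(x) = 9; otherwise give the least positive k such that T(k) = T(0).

47

By definition, T is injective when T(a) = T(b) forces a = b.
Suppose T(a) = T(b) in ℤ_{103}. Then 84a + 78 ≡ 84b + 78 (mod 103), thus 84(a − b) ≡ 0 (mod 103).
Since gcd(84, 103) = 1, 84 is invertible modulo 103, hence a − b ≡ 0 (mod 103), i.e. a = b.
Thus T is injective.
We now compute 84⁻¹ mod 103 explicitly. Euclid's algorithm: 103 = 1·84 + 19, 84 = 4·19 + 8, 19 = 2·8 + 3, 8 = 2·3 + 2, 3 = 1·2 + 1; back-substituting gives 1 = 65·84 − 53·103, so 84⁻¹ ≡ 65 (mod 103).
Since T is injective, we compute T⁻¹(9): solve 84x + 78 ≡ 9 (mod 103), i.e. 84x ≡ 34 (mod 103).
Multiplying by 84⁻¹ = 65 gives x ≡ 65·34 = 2210 = 21·103 + 47 ≡ 47 (mod 103).
Check: T(47) = 84·47 + 78 = 4026 = 39·103 + 9 ≡ 9 (mod 103).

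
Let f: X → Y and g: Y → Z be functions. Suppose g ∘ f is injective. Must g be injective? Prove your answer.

not injective

No. Take X = {0, 1, 2}, Y = {0, 1, 2, 3}, Z = {0, 1, 2, 3}, f(a) = a for each a ∈ X, and g(b) = 2 if b ∈ {2, 3} else g(b) = b.
Then g ∘ f = f is injective (X ⊂ Y and f is the inclusion), but g(2) = g(3) = 2 with 2 ≠ 3, so g is not injective.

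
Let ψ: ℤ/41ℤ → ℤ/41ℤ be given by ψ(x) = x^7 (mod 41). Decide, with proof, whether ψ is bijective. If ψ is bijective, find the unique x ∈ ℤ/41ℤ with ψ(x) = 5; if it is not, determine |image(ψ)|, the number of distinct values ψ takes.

2

Since 41 is prime, the nonzero elements of ℤ/41ℤ form a cyclic group of order 40.
As gcd(7, 40) = 1, raising to the 7th power is a bijection on this group: if s^7 ≡ t^7 then (st^{−1})^7 = 1, and the only element of order dividing gcd(7, 40) = 1 is 1, so s = t.
With ψ(0) = 0 this makes ψ injective on all of ℤ/41ℤ, hence bijective (finite equal-size domain and codomain). In particular ψ is bijective.
Since ψ is bijective, we find the preimage of 5. The inverse of x ↦ x^7 on (ℤ/41ℤ)^× is x ↦ x^23, because 7·23 = 161 = 4·40 + 1 ≡ 1 (mod 40) and x^{40} = 1 for x ≠ 0 (Fermat). So ψ⁻¹(5) = 5^23 mod 41.
Repeated squaring mod 41: 5^1 ≡ 5, 5^2 ≡ 5² = 25, 5^4 ≡ 25² = 625 ≡ 10, 5^8 ≡ 10² = 100 ≡ 18, 5^16 ≡ 18² = 324 ≡ 37. Since 23 = 16 + 4 + 2 + 1, 5^23 ≡ 37·10·25·5: 37·10 = 370 ≡ 1, then 1·25 = 25, then 25·5 = 125 ≡ 2. So 5^23 ≡ 2 (mod 41).
Hence ψ⁻¹(5) = 2.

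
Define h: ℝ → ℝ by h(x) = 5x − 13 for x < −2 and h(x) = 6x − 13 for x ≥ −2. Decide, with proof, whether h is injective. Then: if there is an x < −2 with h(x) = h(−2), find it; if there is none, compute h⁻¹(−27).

-12/5

Both pieces are strictly increasing (slopes 5 and 6), so each is injective on its own interval.
The left piece maps (−∞, −2) onto (−∞, −23); the right piece maps [−2, ∞) onto [−25, ∞).
These images overlap. In particular h(−2) = −25 (right piece), and solving 5x − 13 = −25 on the left piece gives x = −12/5 < −2.
So h(−12/5) = h(−2) with −12/5 ≠ −2, and h is not injective. This x = −12/5 is the requested value below −2.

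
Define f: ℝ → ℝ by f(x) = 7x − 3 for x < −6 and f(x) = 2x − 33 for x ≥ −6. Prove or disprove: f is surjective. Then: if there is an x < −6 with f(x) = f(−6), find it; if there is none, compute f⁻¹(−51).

-48/7

Both pieces are strictly increasing (slopes 7 and 2), so each is injective on its own interval.
The left piece maps (−∞, −6) onto (−∞, −45); the right piece maps [−6, ∞) onto [−45, ∞).
These images together cover ℝ, so f is surjective.
Because the two images are disjoint, no x < −6 has f(x) = f(−6), so we compute f⁻¹(−51): −51 lies in (−∞, −45), so solve 7x − 3 = −51: x = (−51 + 3)/7 = −48/7.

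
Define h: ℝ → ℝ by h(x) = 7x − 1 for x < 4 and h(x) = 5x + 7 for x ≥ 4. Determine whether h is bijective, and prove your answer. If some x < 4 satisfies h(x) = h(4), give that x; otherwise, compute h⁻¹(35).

28/5

Both pieces are strictly increasing (slopes 7 and 5), so each is injective on its own interval.
The left piece maps (−∞, 4) onto (−∞, 27); the right piece maps [4, ∞) onto [27, ∞).
Since 27 = 27, the images partition ℝ: h is injective and surjective, hence bijective.
Because the two images are disjoint, no x < 4 has h(x) = h(4), so we compute h⁻¹(35): 35 lies in [27, ∞), so solve 5x + 7 = 35: x = (35 − 7)/5 = 28/5.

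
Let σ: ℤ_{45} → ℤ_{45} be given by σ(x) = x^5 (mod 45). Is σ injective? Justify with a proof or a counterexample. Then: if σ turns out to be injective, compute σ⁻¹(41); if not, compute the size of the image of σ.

σ(0) = 0^5 = 0.
σ(15): Repeated squaring mod 45: 15^1 ≡ 15, 15^2 ≡ 15² = 225 ≡ 0, 15^4 ≡ 0² = 0. Since 5 = 4 + 1, 15^5 ≡ 0·15: 0·15 = 0. So 15^5 ≡ 0 (mod 45).
So σ(0) = σ(15) = 0 while 0 ≠ 15, therefore σ is not injective.
Since σ is not injective, we determine |image(σ)|. Computing x^5 mod 45 for each x (by repeated squaring, reducing mod 45 at every step), the values σ(0), σ(1), …, σ(44) are: 0, 1, 32, 18, 34, 20, 36, 22, 8, 9, 10, 41, 27, 43, 29, 0, 31, 17, 18, 19, 5, 36, 7, 38, 9, 40, 26, 27, 28, 14, 0, 16, 2, 18, 4, 35, 36, 37, 23, 9, 25, 11, 27, 13, 44.
The distinct values are {0, 1, 2, 4, 5, 7, 8, 9, 10, 11, 13, 14, 16, 17, 18, 19, 20, 22, 23, 25, 26, 27, 28, 29, 31, 32, 34, 35, 36, 37, 38, 40, 41, 43, 44}; there are 35 of them.

35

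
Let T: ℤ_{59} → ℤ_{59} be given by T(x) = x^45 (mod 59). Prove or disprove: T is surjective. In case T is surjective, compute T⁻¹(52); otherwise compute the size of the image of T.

Since 59 is prime, the nonzero elements of ℤ_{59} form a cyclic group of order 58.
As gcd(45, 58) = 1, raising to the 45th power is a bijection on this group: if a^45 ≡ b^45 then (ab^{−1})^45 = 1, and the only element of order dividing gcd(45, 58) = 1 is 1, so a = b.
With T(0) = 0 this makes T injective on all of ℤ_{59}, hence bijective (finite equal-size domain and codomain). In particular T is surjective.
Since T is surjective, we find the preimage of 52. The inverse of x ↦ x^45 on (ℤ_{59})^× is x ↦ x^49, because 45·49 = 2205 = 38·58 + 1 ≡ 1 (mod 58) and x^{58} = 1 for x ≠ 0 (Fermat). So T⁻¹(52) = 52^49 mod 59.
Repeated squaring mod 59: 52^1 ≡ 52, 52^2 ≡ 52² = 2704 ≡ 49, 52^4 ≡ 49² = 2401 ≡ 41, 52^8 ≡ 41² = 1681 ≡ 29, 52^16 ≡ 29² = 841 ≡ 15, 52^32 ≡ 15² = 225 ≡ 48. Since 49 = 32 + 16 + 1, 52^49 ≡ 48·15·52: 48·15 = 720 ≡ 12, then 12·52 = 624 ≡ 34. So 52^49 ≡ 34 (mod 59).
Hence T⁻¹(52) = 34.

34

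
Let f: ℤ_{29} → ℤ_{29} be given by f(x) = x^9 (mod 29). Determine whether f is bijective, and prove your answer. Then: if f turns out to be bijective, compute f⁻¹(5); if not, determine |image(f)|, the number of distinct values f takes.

13

Since 29 is prime, the nonzero elements of ℤ_{29} form a cyclic group of order 28.
As gcd(9, 28) = 1, raising to the 9th power is a bijection on this group: if x_1^9 ≡ x_2^9 then (x_1x_2^{−1})^9 = 1, and the only element of order dividing gcd(9, 28) = 1 is 1, so x_1 = x_2.
With f(0) = 0 this makes f injective on all of ℤ_{29}, hence bijective (finite equal-size domain and codomain). In particular f is bijective.
Since f is bijective, we find the preimage of 5. The inverse of x ↦ x^9 on (ℤ_{29})^× is x ↦ x^25, because 9·25 = 225 = 8·28 + 1 ≡ 1 (mod 28) and x^{28} = 1 for x ≠ 0 (Fermat). So f⁻¹(5) = 5^25 mod 29.
Repeated squaring mod 29: 5^1 ≡ 5, 5^2 ≡ 5² = 25, 5^4 ≡ 25² = 625 ≡ 16, 5^8 ≡ 16² = 256 ≡ 24, 5^16 ≡ 24² = 576 ≡ 25. Since 25 = 16 + 8 + 1, 5^25 ≡ 25·24·5: 25·24 = 600 ≡ 20, then 20·5 = 100 ≡ 13. So 5^25 ≡ 13 (mod 29).
Hence f⁻¹(5) = 13.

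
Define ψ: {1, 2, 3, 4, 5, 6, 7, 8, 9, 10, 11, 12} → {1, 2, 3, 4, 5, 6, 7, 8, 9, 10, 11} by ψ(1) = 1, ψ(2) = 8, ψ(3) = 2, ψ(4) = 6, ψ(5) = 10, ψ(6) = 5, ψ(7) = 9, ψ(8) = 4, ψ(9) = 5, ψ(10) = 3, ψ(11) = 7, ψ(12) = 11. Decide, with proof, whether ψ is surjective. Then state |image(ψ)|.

Every element of the codomain has a preimage: 1 = ψ(1), 2 = ψ(3), 3 = ψ(10), 4 = ψ(8), 5 = ψ(6), 6 = ψ(4), 7 = ψ(11), 8 = ψ(2), 9 = ψ(7), 10 = ψ(5), 11 = ψ(12).
Thus ψ is surjective.
The image of ψ is {1, 2, 3, 4, 5, 6, 7, 8, 9, 10, 11}, which has 11 elements.

11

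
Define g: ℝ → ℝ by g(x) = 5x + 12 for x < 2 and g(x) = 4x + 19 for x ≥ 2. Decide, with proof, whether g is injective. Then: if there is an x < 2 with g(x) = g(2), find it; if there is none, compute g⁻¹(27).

Both pieces are strictly increasing (slopes 5 and 4), so each is injective on its own interval.
The left piece maps (−∞, 2) onto (−∞, 22); the right piece maps [2, ∞) onto [27, ∞).
These images are disjoint, so no value is attained by both pieces. Hence g is injective.
Because the two images are disjoint, no x < 2 has g(x) = g(2), so we compute g⁻¹(27): 27 lies in [27, ∞), so solve 4x + 19 = 27: x = (27 − 19)/4 = 2.

2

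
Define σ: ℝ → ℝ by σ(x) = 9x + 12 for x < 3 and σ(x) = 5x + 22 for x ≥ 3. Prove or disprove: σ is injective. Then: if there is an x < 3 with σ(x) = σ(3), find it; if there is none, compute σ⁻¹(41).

25/9

Both pieces are strictly increasing (slopes 9 and 5), so each is injective on its own interval.
The left piece maps (−∞, 3) onto (−∞, 39); the right piece maps [3, ∞) onto [37, ∞).
These images overlap. In particular σ(3) = 37 (right piece), and solving 9x + 12 = 37 on the left piece gives x = 25/9 < 3.
So σ(25/9) = σ(3) with 25/9 ≠ 3, and σ is not injective. This x = 25/9 is the requested value below 3.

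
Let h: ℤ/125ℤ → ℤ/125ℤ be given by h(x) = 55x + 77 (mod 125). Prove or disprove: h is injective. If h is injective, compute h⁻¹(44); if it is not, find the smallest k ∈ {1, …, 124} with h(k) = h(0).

We have gcd(55, 125) = 5 > 1. Taking u = 0 and v = 25: h(0) = 77 and h(25) = 55·25 + 77 = 1452 ≡ 77 (mod 125).
So h(0) = h(25) while 0 ≠ 25, therefore h is not injective.
Since h is not injective, we find the least positive k with h(k) = h(0): this means 55k ≡ 0 (mod 125), i.e. 125 ∣ 55k. Since gcd(55, 125) = 5, dividing through by 5 this holds exactly when 25 ∣ 11k, and as gcd(11, 25) = 1, exactly when 25 ∣ k.
The smallest positive such k is 25.

25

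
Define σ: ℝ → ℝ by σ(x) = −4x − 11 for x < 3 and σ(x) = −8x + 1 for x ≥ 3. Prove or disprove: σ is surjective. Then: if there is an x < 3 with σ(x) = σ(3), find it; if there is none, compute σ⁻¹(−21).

Both pieces are strictly decreasing (slopes −4 and −8), so each is injective on its own interval.
The left piece maps (−∞, 3) onto (−23, ∞); the right piece maps [3, ∞) onto (−∞, −23].
These images together cover ℝ, so σ is surjective.
Because the two images are disjoint, no x < 3 has σ(x) = σ(3), so we compute σ⁻¹(−21): −21 lies in (−23, ∞), so solve −4x − 11 = −21: x = (−21 + 11)/(−4) = 5/2.

5/2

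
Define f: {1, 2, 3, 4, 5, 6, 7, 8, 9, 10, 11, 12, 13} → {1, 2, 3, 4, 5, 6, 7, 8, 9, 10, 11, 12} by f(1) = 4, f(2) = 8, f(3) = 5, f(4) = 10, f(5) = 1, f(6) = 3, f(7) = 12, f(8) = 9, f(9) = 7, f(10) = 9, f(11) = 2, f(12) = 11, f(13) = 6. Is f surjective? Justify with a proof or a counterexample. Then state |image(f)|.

Every element of the codomain has a preimage: 1 = f(5), 2 = f(11), 3 = f(6), 4 = f(1), 5 = f(3), 6 = f(13), 7 = f(9), 8 = f(2), 9 = f(8), 10 = f(4), 11 = f(12), 12 = f(7).
Therefore f is surjective.
The image of f is {1, 2, 3, 4, 5, 6, 7, 8, 9, 10, 11, 12}, which has 12 elements.

12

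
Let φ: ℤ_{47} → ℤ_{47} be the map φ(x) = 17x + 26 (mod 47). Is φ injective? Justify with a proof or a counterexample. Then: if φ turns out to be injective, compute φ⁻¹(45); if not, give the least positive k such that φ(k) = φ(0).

26

By definition, φ is injective if φ(u) = φ(v) implies u = v.
If φ(u) = φ(v), then 17u ≡ 17v (mod 47). Because gcd(17, 47) = 1, we may cancel 17 to get u ≡ v (mod 47).
So φ is injective.
We now compute 17⁻¹ mod 47 explicitly. Euclid's algorithm: 47 = 2·17 + 13, 17 = 1·13 + 4, 13 = 3·4 + 1; back-substituting gives 1 = 36·17 − 13·47, so 17⁻¹ ≡ 36 (mod 47).
Since φ is injective, we find φ⁻¹(45): we need 17x ≡ 45 − 26 ≡ 19 (mod 47). Using 17⁻¹ = 36: x ≡ 36·19 = 684 = 14·47 + 26, so x = 26.
Check: φ(26) = 17·26 + 26 = 468 = 9·47 + 45 ≡ 45 (mod 47).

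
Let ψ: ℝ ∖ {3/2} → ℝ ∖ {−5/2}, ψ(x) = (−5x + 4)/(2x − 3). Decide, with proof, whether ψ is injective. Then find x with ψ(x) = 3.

Suppose ψ(x_1) = ψ(x_2). Cross-multiplying: (−5x_1 + 4)(2x_2 − 3) = (−5x_2 + 4)(2x_1 − 3).
Expanding both sides and cancelling the symmetric terms leaves 7·(x_1 − x_2) = 0. Since 7 ≠ 0, x_1 = x_2. Thus ψ is injective.
Solving ψ(x) = 3: cross-multiplying gives −5x + 4 = 3(2x − 3), which rearranges to −11x = −13, so x = 13/11.

13/11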